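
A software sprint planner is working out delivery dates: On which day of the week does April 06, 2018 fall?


Date: 2018-04-06
January 1, 2018 is a Monday
Day of year: 96
Offset from Jan 1: 95 days
95 mod 7 = 4
Result: Friday

Friday


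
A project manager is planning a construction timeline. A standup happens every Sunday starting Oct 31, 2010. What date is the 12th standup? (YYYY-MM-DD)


First occurrence: 2010-10-31 (occurrence 1)
Each occurrence is 7 days after the previous.
Occurrence 12 is 11 weeks after the first.
11 weeks = 77 days
2010-10-31 + 77 days = 2011-01-16

2011-01-16


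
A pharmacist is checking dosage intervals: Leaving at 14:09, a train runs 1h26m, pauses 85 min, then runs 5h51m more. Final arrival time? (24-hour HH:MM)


Depart: 14:09
Leg 1: +86 min -> 15:35
Layover: +85 min -> 17:00
Leg 2: +351 min -> 22:51
Total travel: 522 minutes = 8h 42m
Arrival: 22:51

22:51


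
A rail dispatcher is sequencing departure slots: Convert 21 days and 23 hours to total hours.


Days: 21
Extra hours: 23
Hours per day: 24
Days to hours: 21 x 24 = 504
Total: 504 + 23 = 527

527


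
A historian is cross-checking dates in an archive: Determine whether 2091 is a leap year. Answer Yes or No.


Year: 2091
Divisible by 4? 2091 / 4 = 522.75 -> No
Not divisible by 4, so NOT a leap year

No


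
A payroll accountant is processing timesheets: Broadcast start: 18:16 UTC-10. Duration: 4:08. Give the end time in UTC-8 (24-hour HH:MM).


Start: 18:16 in UTC-10
Step 1 - add duration:
  minutes: 16 + 8 = 24
  hours: 18 + 4 + 0 = 22
  end in UTC-10: 22:24
Step 2 - convert UTC-10 -> UTC-8:
  offset difference: -8 - (-10) = 2 hours
  22 + (2) = 24 -> mod 24 = 0
Result: 00:24 in UTC-8

00:24


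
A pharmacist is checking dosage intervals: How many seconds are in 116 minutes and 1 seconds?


Minutes: 116
Seconds: 1
Convert minutes to seconds: 116 x 60 = 6960
Add remaining seconds: 6960 + 1 = 6961

6961


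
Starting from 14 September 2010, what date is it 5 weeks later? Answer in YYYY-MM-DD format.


Start: 2010-09-14
Weeks to add: 5
Convert to days: 5 x 7 = 35 days
Add 35 days to 2010-09-14
Result: 2010-10-19

2010-10-19


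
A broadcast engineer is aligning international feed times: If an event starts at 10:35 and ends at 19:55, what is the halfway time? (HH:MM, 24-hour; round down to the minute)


Start time: 10:35 = 635 minutes from midnight
End time: 19:55 = 1195 minutes from midnight
Sum: 635 + 1195 = 1830
Midpoint: 1830 / 2 = 915 minutes
Convert: 915 / 60 = 15 hours, 15 minutes
Result: 15:15

15:15


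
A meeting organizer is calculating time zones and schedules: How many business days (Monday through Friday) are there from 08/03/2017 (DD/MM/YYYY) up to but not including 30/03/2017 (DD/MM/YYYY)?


Start: 2017-03-08 (Wednesday)
End (exclusive): 2017-03-30 (Thursday)
Total calendar days: 22
Full weeks: 22 // 7 = 3 -> 15 weekdays
Remaining 1 days starting on Wednesday:
  Wed(w) -> 1 weekdays
Total business days: 15 + 1 = 16

16


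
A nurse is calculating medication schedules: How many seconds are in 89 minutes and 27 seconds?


Minutes: 89
Seconds: 27
Convert minutes to seconds: 89 x 60 = 5340
Add remaining seconds: 5340 + 27 = 5367

5367


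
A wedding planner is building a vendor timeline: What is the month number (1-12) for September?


Calendar month order:
8. August
9. September <--
10. October
September is month number 9

9


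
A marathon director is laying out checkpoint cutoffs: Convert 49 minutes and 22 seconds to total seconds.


Minutes: 49
Extra seconds: 22
Seconds per minute: 60
Minutes to seconds: 49 x 60 = 2940
Total: 2940 + 22 = 2962

2962


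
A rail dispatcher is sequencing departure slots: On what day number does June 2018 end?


Month: June
Year: 2018
June is a 30-day month
Total: 30 days

30


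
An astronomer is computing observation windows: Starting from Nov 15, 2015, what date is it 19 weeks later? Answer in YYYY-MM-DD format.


Start: 2015-11-15
Weeks to add: 19
Convert to days: 19 x 7 = 133 days
Add 133 days to 2015-11-15
Result: 2016-03-27

2016-03-27


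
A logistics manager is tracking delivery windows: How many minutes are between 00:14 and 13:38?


Start time: 00:14 = 14 minutes from midnight
End time: 13:38 = 818 minutes from midnight
Difference: 818 - 14 = 804 minutes
That is 13 hours and 24 minutes

804


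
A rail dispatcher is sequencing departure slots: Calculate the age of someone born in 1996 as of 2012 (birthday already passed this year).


Birth year: 1996
Current year: 2012
Age = current year - birth year
Age = 2012 - 1996 = 16

16


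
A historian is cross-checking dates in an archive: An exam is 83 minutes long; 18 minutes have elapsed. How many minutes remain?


Total budget: 83 minutes
Time used: 18 minutes
Remaining: 83 - 18 = 65 minutes
Percent used: 21.7%
Percent remaining: 78.3%

65


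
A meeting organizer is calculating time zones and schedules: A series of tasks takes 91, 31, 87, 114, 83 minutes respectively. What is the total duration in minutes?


Durations: 91, 31, 87, 114, 83
Running sum: 91
+ 31 = 122
+ 87 = 209
+ 114 = 323
+ 83 = 406
Total duration: 406 minutes
That is 6 hours and 46 minutes

406


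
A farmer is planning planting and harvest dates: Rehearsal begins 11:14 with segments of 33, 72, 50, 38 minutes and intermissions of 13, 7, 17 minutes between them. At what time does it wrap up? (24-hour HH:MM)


Start: 11:14 = 674 min from midnight
  after task 1 (33 min): 11:47
  after break (13 min): 12:00
  after task 2 (72 min): 13:12
  after break (7 min): 13:19
  after task 3 (50 min): 14:09
  after break (17 min): 14:26
  after task 4 (38 min): 15:04
Total elapsed: 230 minutes
End time: 15:04

15:04


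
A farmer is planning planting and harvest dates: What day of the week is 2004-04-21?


Date: 2004-04-21
January 1, 2004 is a Thursday
Day of year: 112
Offset from Jan 1: 111 days
111 mod 7 = 6
Result: Wednesday

Wednesday


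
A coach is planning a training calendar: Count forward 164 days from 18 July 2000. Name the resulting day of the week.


Start: 2000-07-18 (Tuesday)
Step 1 - find target date: add 164 days
  2000-07-18 + 164 days = 2000-12-29
Step 2 - day of week:
  164 mod 7 = 3
  Tuesday + 3 days -> Friday
Result: Friday (2000-12-29)

Friday


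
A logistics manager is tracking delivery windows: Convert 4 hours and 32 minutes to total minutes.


Hours: 4
Minutes: 32
Convert hours to minutes: 4 x 60 = 240
Add remaining minutes: 240 + 32 = 272

272


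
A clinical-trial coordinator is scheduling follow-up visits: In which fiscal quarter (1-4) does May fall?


Month: May (month 5)
Q1: January-March (months 1-3)
Q2: April-June (months 4-6)
Q3: July-September (months 7-9)
Q4: October-December (months 10-12)
Month 5 falls in Q2

2


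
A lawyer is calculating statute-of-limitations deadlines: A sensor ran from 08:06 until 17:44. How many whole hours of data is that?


Start: 08:06
End: 17:44
Hour difference: 17 - 8 = 9 hours
Minute difference: 44 - 6 = 38 minutes
Total minutes: 578
Complete hours: 578 / 60 = 9 (remainder 38)

9


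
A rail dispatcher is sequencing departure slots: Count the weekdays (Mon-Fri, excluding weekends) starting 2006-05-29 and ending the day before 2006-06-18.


Start: 2006-05-29 (Monday)
End (exclusive): 2006-06-18 (Sunday)
Total calendar days: 20
Full weeks: 20 // 7 = 2 -> 10 weekdays
Remaining 6 days starting on Monday:
  Mon(w), Tue(w), Wed(w), Thu(w), Fri(w), Sat(-) -> 5 weekdays
Total business days: 10 + 5 = 15

15


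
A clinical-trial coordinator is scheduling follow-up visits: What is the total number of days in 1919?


Year: 1919
Check leap year rules:
Divisible by 4? No
1919 is not a leap year
Days: 365

365


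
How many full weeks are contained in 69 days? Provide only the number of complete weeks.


Total days: 69
Days per week: 7
Division: 69 / 7 = 9 remainder 6
Complete weeks: 9
Remaining days: 6

9


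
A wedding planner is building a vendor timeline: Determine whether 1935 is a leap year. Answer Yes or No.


Year: 1935
Divisible by 4? 1935 / 4 = 483.75 -> No
Not divisible by 4, so NOT a leap year

No


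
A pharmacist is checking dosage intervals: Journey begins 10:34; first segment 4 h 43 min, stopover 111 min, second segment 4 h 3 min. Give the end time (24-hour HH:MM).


Depart: 10:34
Leg 1: +283 min -> 15:17
Layover: +111 min -> 17:08
Leg 2: +243 min -> 21:11
Total travel: 637 minutes = 10h 37m
Arrival: 21:11

21:11


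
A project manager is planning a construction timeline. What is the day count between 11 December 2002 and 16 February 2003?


Start date: 2002-12-11
End date: 2003-02-16
Dec 2002: +21 days
Jan 2003: +31 days
Feb 2003: +15 days
Total: 67 days

67


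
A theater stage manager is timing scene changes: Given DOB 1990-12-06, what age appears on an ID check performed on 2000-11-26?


Birth: 1990-12-06
Reference: 2000-11-26
Year difference: 2000 - 1990 = 10
Has birthday (12-06) occurred by 11-26? No
Birthday not yet reached this year -> subtract 1
Age in full years: 9

9


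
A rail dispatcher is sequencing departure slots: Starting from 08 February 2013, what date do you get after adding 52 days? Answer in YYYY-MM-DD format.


Start: 2013-02-08
Adding 52 days
Days remaining in February: 20
After February: 32 days still to add
March 2013: 31 days, 1 remaining
April 2013 has 30 days, need 1
Result: 2013-04-01

2013-04-01


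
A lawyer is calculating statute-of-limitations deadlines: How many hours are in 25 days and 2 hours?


Days: 25
Extra hours: 2
Hours per day: 24
Days to hours: 25 x 24 = 600
Total: 600 + 2 = 602

602


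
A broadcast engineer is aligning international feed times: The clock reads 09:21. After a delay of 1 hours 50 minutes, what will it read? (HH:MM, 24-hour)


Start time: 09:21
Adding: 1 hours 50 minutes
Minutes: 21 + 50 = 71
Minute overflow: 71 >= 60, so carry 1 hour, minutes = 11
Hours: 9 + 1 + 1 = 11
Result: 11:11

11:11


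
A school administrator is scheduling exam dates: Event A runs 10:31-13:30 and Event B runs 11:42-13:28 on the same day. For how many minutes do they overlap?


Interval A: [631, 810] minutes from midnight
Interval B: [702, 808] minutes from midnight
Overlap start = max(631, 702) = 702
Overlap end = min(810, 808) = 808
Overlap = 808 - 702 = 106 minutes

106


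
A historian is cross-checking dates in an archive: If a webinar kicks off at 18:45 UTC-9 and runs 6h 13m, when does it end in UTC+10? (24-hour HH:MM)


Start: 18:45 in UTC-9
Step 1 - add duration:
  minutes: 45 + 13 = 58
  hours: 18 + 6 + 0 = 24
  end in UTC-9: 00:58
Step 2 - convert UTC-9 -> UTC+10:
  offset difference: 10 - (-9) = 19 hours
  0 + (19) = 19 -> mod 24 = 19
Result: 19:58 in UTC+10

19:58


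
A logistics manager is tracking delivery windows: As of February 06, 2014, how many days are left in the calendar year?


Start: February 06, 2014
End: December 31, 2014
Days left in February: 22
March: 31
April: 30
May: 31
June: 30
... plus remaining months
Sum of remaining months: 306
Total: 22 + 306 = 328

328


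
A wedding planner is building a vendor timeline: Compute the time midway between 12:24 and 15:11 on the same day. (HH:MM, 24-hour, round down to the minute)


Start time: 12:24 = 744 minutes from midnight
End time: 15:11 = 911 minutes from midnight
Sum: 744 + 911 = 1655
Midpoint: 1655 / 2 = 827 minutes
Convert: 827 / 60 = 13 hours, 47 minutes
Result: 13:47

13:47


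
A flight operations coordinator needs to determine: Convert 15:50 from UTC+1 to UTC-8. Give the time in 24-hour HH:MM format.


Local time: 15:50 at UTC+1 (offset 1h)
Target zone: UTC-8 (offset -8h)
Difference: -8 - (1) = -9 hours
Calculation: 15 + (-9) = 6
Result: 06:50

06:50


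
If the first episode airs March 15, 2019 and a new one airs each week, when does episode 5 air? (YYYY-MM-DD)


First occurrence: 2019-03-15 (occurrence 1)
Each occurrence is 7 days after the previous.
Occurrence 5 is 4 weeks after the first.
4 weeks = 28 days
2019-03-15 + 28 days = 2019-04-12

2019-04-12


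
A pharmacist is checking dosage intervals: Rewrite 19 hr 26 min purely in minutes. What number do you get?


Hours: 19
Extra minutes: 26
Minutes per hour: 60
Hours to minutes: 19 x 60 = 1140
Total: 1140 + 26 = 1166

1166


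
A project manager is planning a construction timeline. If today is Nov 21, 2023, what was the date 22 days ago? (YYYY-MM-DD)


Start: 2023-11-21
Subtracting 22 days
Days already passed in November: 21
After going back through November: 1 more days to subtract
October 2023 has 31 days, need 1
Result: 2023-10-30

2023-10-30


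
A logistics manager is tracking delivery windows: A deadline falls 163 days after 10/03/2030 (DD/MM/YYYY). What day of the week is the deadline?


Start: 2030-03-10 (Sunday)
Step 1 - find target date: add 163 days
  2030-03-10 + 163 days = 2030-08-20
Step 2 - day of week:
  163 mod 7 = 2
  Sunday + 2 days -> Tuesday
Result: Tuesday (2030-08-20)

Tuesday


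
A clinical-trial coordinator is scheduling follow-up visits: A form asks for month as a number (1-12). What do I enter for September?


Calendar month order:
8. August
9. September <--
10. October
September is month number 9

9


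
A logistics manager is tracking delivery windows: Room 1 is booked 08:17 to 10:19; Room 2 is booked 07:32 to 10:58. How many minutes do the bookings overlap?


Interval A: [497, 619] minutes from midnight
Interval B: [452, 658] minutes from midnight
Overlap start = max(497, 452) = 497
Overlap end = min(619, 658) = 619
Overlap = 619 - 497 = 122 minutes

122


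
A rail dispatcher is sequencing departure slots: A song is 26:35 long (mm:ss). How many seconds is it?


Minutes: 26
Extra seconds: 35
Seconds per minute: 60
Minutes to seconds: 26 x 60 = 1560
Total: 1560 + 35 = 1595

1595


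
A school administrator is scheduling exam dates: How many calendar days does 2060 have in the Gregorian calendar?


Year: 2060
Check leap year rules:
Divisible by 4? Yes
Divisible by 100? No
2060 is a leap year
Days: 366

366


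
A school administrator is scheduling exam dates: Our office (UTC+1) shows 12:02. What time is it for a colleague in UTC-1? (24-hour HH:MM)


Local time: 12:02 at UTC+1 (offset 1h)
Target zone: UTC-1 (offset -1h)
Difference: -1 - (1) = -2 hours
Calculation: 12 + (-2) = 10
Result: 10:02

10:02


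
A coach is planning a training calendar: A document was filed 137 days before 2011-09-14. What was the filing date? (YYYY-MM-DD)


Start: 2011-09-14
Subtracting 137 days
Days already passed in September: 14
After going back through September: 123 more days to subtract
August 2011: 31 days, 92 remaining
July 2011: 31 days, 61 remaining
June 2011: 30 days, 31 remaining
May 2011 has 31 days, need 31
Result: 2011-04-30

2011-04-30


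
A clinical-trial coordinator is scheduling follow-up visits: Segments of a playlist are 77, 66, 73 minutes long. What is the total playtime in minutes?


Durations: 77, 66, 73
Running sum: 77
+ 66 = 143
+ 73 = 216
Total duration: 216 minutes
That is 3 hours and 36 minutes

216


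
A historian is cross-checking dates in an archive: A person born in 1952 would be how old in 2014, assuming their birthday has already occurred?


Birth year: 1952
Current year: 2014
Age = current year - birth year
Age = 2014 - 1952 = 62

62


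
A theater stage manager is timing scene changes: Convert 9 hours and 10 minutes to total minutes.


Hours: 9
Minutes: 10
Convert hours to minutes: 9 x 60 = 540
Add remaining minutes: 540 + 10 = 550

550


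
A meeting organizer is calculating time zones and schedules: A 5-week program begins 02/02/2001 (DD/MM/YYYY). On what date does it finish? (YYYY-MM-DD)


Start: 2001-02-02
Weeks to add: 5
Convert to days: 5 x 7 = 35 days
Add 35 days to 2001-02-02
Result: 2001-03-09

2001-03-09


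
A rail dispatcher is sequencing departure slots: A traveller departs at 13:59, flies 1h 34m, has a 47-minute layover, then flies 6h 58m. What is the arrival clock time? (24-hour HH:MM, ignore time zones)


Depart: 13:59
Leg 1: +94 min -> 15:33
Layover: +47 min -> 16:20
Leg 2: +418 min -> 23:18
Total travel: 559 minutes = 9h 19m
Arrival: 23:18

23:18


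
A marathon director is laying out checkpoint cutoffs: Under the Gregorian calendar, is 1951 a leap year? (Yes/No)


Year: 1951
Divisible by 4? 1951 / 4 = 487.75 -> No
Not divisible by 4, so NOT a leap year

No


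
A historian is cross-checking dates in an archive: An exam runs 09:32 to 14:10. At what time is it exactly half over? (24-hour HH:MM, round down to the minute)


Start time: 09:32 = 572 minutes from midnight
End time: 14:10 = 850 minutes from midnight
Sum: 572 + 850 = 1422
Midpoint: 1422 / 2 = 711 minutes
Convert: 711 / 60 = 11 hours, 51 minutes
Result: 11:51

11:51


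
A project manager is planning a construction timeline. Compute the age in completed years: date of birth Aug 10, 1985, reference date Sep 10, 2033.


Birth: 1985-08-10
Reference: 2033-09-10
Year difference: 2033 - 1985 = 48
Has birthday (08-10) occurred by 09-10? Yes
Age in full years: 48

48


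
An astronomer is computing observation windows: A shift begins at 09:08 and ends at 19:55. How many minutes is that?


Start time: 09:08 = 548 minutes from midnight
End time: 19:55 = 1195 minutes from midnight
Difference: 1195 - 548 = 647 minutes
That is 10 hours and 47 minutes

647


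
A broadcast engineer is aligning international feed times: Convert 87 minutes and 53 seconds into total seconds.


Minutes: 87
Seconds: 53
Convert minutes to seconds: 87 x 60 = 5220
Add remaining seconds: 5220 + 53 = 5273

5273


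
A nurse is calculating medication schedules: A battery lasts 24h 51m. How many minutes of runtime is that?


Hours: 24
Extra minutes: 51
Minutes per hour: 60
Hours to minutes: 24 x 60 = 1440
Total: 1440 + 51 = 1491

1491


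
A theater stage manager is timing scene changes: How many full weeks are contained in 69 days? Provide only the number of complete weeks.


Total days: 69
Days per week: 7
Division: 69 / 7 = 9 remainder 6
Complete weeks: 9
Remaining days: 6

9


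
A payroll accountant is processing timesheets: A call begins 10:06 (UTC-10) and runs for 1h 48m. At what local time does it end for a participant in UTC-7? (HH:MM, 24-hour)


Start: 10:06 in UTC-10
Step 1 - add duration:
  minutes: 6 + 48 = 54
  hours: 10 + 1 + 0 = 11
  end in UTC-10: 11:54
Step 2 - convert UTC-10 -> UTC-7:
  offset difference: -7 - (-10) = 3 hours
  11 + (3) = 14 -> mod 24 = 14
Result: 14:54 in UTC-7

14:54


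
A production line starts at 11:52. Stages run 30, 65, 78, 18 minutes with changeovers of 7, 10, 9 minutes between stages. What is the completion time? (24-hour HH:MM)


Start: 11:52 = 712 min from midnight
  after task 1 (30 min): 12:22
  after break (7 min): 12:29
  after task 2 (65 min): 13:34
  after break (10 min): 13:44
  after task 3 (78 min): 15:02
  after break (9 min): 15:11
  after task 4 (18 min): 15:29
Total elapsed: 217 minutes
End time: 15:29

15:29


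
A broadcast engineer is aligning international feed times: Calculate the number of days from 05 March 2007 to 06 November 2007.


Start date: 2007-03-05
End date: 2007-11-06
Mar 2007: +27 days
Apr 2007: +30 days
May 2007: +31 days
... (6 more months)
Total: 246 days

246


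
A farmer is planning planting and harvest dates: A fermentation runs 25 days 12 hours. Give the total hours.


Days: 25
Extra hours: 12
Hours per day: 24
Days to hours: 25 x 24 = 600
Total: 600 + 12 = 612

612


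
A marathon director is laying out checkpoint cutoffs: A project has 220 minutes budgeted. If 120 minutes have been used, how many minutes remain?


Total budget: 220 minutes
Time used: 120 minutes
Remaining: 220 - 120 = 100 minutes
Percent used: 54.5%
Percent remaining: 45.5%

100


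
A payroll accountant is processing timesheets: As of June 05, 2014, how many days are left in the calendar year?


Start: June 05, 2014
End: December 31, 2014
Days left in June: 25
July: 31
August: 31
September: 30
October: 31
... plus remaining months
Sum of remaining months: 184
Total: 25 + 184 = 209

209


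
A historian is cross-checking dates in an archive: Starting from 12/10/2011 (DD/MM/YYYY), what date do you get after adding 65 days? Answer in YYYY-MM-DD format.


Start: 2011-10-12
Adding 65 days
Days remaining in October: 19
After October: 46 days still to add
November 2011: 30 days, 16 remaining
December 2011 has 31 days, need 16
Result: 2011-12-16

2011-12-16


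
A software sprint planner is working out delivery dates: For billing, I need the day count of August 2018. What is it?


Month: August
Year: 2018
August is a 31-day month
Total: 31 days

31


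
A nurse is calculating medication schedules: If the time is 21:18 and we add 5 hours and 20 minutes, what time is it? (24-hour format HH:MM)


Start time: 21:18
Adding: 5 hours 20 minutes
Minutes: 18 + 20 = 38
Hours: 21 + 5 + 0 = 26
Hour wraparound: 26 mod 24 = 2
Result: 02:38

02:38


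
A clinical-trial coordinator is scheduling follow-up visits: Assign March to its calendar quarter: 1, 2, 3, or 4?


Month: March (month 3)
Q1: January-March (months 1-3)
Q2: April-June (months 4-6)
Q3: July-September (months 7-9)
Q4: October-December (months 10-12)
Month 3 falls in Q1

1


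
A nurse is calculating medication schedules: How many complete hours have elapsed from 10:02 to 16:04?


Start: 10:02
End: 16:04
Hour difference: 16 - 10 = 6 hours
Minute difference: 4 - 2 = 2 minutes
Total minutes: 362
Complete hours: 362 / 60 = 6 (remainder 2)

6


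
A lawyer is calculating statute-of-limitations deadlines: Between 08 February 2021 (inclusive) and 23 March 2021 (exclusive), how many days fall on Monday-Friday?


Start: 2021-02-08 (Monday)
End (exclusive): 2021-03-23 (Tuesday)
Total calendar days: 43
Full weeks: 43 // 7 = 6 -> 30 weekdays
Remaining 1 days starting on Monday:
  Mon(w) -> 1 weekdays
Total business days: 30 + 1 = 31

31


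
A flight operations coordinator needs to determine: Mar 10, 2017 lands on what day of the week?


Date: 2017-03-10
January 1, 2017 is a Sunday
Day of year: 69
Offset from Jan 1: 68 days
68 mod 7 = 5
Result: Friday

Friday


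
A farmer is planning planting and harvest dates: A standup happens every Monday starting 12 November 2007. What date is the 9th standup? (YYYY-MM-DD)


First occurrence: 2007-11-12 (occurrence 1)
Each occurrence is 7 days after the previous.
Occurrence 9 is 8 weeks after the first.
8 weeks = 56 days
2007-11-12 + 56 days = 2008-01-07

2008-01-07


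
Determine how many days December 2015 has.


Month: December
Year: 2015
December is a 31-day month
Total: 31 days

31


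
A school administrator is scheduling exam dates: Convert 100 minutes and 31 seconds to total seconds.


Minutes: 100
Extra seconds: 31
Seconds per minute: 60
Minutes to seconds: 100 x 60 = 6000
Total: 6000 + 31 = 6031

6031


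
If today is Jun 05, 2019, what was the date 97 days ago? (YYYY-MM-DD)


Start: 2019-06-05
Subtracting 97 days
Days already passed in June: 5
After going back through June: 92 more days to subtract
May 2019: 31 days, 61 remaining
April 2019: 30 days, 31 remaining
March 2019 has 31 days, need 31
Result: 2019-02-28

2019-02-28


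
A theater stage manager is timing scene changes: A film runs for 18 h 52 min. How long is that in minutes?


Hours: 18
Minutes: 52
Convert hours to minutes: 18 x 60 = 1080
Add remaining minutes: 1080 + 52 = 1132

1132


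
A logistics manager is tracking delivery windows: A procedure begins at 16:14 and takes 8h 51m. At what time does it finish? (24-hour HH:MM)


Start time: 16:14
Adding: 8 hours 51 minutes
Minutes: 14 + 51 = 65
Minute overflow: 65 >= 60, so carry 1 hour, minutes = 5
Hours: 16 + 8 + 1 = 25
Hour wraparound: 25 mod 24 = 1
Result: 01:05

01:05


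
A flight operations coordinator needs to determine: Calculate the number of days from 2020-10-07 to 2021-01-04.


Start date: 2020-10-07
End date: 2021-01-04
Oct 2020: +25 days
Nov 2020: +30 days
Dec 2020: +31 days
Jan 2021: +3 days
Total: 89 days

89


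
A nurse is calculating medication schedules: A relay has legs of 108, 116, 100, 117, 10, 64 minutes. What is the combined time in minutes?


Durations: 108, 116, 100, 117, 10, 64
Running sum: 108
+ 116 = 224
+ 100 = 324
+ 117 = 441
+ 10 = 451
+ 64 = 515
Total duration: 515 minutes
That is 8 hours and 35 minutes

515


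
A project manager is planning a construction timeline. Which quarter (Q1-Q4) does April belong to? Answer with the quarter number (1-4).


Month: April (month 4)
Q1: January-March (months 1-3)
Q2: April-June (months 4-6)
Q3: July-September (months 7-9)
Q4: October-December (months 10-12)
Month 4 falls in Q2

2


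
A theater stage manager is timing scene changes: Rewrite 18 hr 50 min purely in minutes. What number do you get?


Hours: 18
Extra minutes: 50
Minutes per hour: 60
Hours to minutes: 18 x 60 = 1080
Total: 1080 + 50 = 1130

1130


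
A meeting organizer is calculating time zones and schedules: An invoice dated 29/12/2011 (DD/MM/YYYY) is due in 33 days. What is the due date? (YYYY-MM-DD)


Start: 2011-12-29
Adding 33 days
Days remaining in December: 2
After December: 31 days still to add
January 2012 has 31 days, need 31
Result: 2012-01-31

2012-01-31


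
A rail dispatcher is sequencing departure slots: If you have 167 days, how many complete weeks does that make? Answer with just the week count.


Total days: 167
Days per week: 7
Division: 167 / 7 = 23 remainder 6
Complete weeks: 23
Remaining days: 6

23


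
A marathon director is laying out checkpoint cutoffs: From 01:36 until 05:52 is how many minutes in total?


Start time: 01:36 = 96 minutes from midnight
End time: 05:52 = 352 minutes from midnight
Difference: 352 - 96 = 256 minutes
That is 4 hours and 16 minutes

256


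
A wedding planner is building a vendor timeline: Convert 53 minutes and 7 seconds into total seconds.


Minutes: 53
Seconds: 7
Convert minutes to seconds: 53 x 60 = 3180
Add remaining seconds: 3180 + 7 = 3187

3187


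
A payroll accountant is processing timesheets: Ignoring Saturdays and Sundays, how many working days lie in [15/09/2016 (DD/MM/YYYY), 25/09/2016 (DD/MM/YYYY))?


Start: 2016-09-15 (Thursday)
End (exclusive): 2016-09-25 (Sunday)
Total calendar days: 10
Full weeks: 10 // 7 = 1 -> 5 weekdays
Remaining 3 days starting on Thursday:
  Thu(w), Fri(w), Sat(-) -> 2 weekdays
Total business days: 5 + 2 = 7

7


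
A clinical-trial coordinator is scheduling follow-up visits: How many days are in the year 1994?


Year: 1994
Check leap year rules:
Divisible by 4? No
1994 is not a leap year
Days: 365

365


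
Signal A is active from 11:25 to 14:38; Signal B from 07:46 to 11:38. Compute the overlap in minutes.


Interval A: [685, 878] minutes from midnight
Interval B: [466, 698] minutes from midnight
Overlap start = max(685, 466) = 685
Overlap end = min(878, 698) = 698
Overlap = 698 - 685 = 13 minutes

13


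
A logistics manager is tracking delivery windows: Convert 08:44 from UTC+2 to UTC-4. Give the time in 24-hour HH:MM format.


Local time: 08:44 at UTC+2 (offset 2h)
Target zone: UTC-4 (offset -4h)
Difference: -4 - (2) = -6 hours
Calculation: 8 + (-6) = 2
Result: 02:44

02:44


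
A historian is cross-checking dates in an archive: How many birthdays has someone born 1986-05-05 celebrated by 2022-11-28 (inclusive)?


Birth: 1986-05-05
Reference: 2022-11-28
Year difference: 2022 - 1986 = 36
Has birthday (05-05) occurred by 11-28? Yes
Age in full years: 36

36


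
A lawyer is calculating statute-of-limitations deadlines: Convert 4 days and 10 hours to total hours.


Days: 4
Extra hours: 10
Hours per day: 24
Days to hours: 4 x 24 = 96
Total: 96 + 10 = 106

106


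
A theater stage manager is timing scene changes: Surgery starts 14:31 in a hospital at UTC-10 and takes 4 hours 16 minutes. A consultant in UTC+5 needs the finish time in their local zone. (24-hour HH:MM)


Start: 14:31 in UTC-10
Step 1 - add duration:
  minutes: 31 + 16 = 47
  hours: 14 + 4 + 0 = 18
  end in UTC-10: 18:47
Step 2 - convert UTC-10 -> UTC+5:
  offset difference: 5 - (-10) = 15 hours
  18 + (15) = 33 -> mod 24 = 9
Result: 09:47 in UTC+5

09:47


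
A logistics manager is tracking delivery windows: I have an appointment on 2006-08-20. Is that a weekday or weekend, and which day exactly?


Date: 2006-08-20
January 1, 2006 is a Sunday
Day of year: 232
Offset from Jan 1: 231 days
231 mod 7 = 0
Result: Sunday

Sunday


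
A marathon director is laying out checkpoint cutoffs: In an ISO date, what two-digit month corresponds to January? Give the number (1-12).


Calendar month order:
1. January <--
2. February
January is month number 1

1


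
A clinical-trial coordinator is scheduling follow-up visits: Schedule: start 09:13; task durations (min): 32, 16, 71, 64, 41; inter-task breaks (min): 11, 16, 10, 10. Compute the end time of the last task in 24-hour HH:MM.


Start: 09:13 = 553 min from midnight
  after task 1 (32 min): 09:45
  after break (11 min): 09:56
  after task 2 (16 min): 10:12
  after break (16 min): 10:28
  after task 3 (71 min): 11:39
  after break (10 min): 11:49
  after task 4 (64 min): 12:53
  after break (10 min): 13:03
  after task 5 (41 min): 13:44
Total elapsed: 271 minutes
End time: 13:44

13:44


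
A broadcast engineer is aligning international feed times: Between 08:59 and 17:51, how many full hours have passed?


Start: 08:59
End: 17:51
Hour difference: 17 - 8 = 9 hours
Minute difference: 51 - 59 = -8 minutes
Total minutes: 532
Complete hours: 532 / 60 = 8 (remainder 52)

8


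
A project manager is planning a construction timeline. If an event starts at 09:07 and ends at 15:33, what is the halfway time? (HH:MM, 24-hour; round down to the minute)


Start time: 09:07 = 547 minutes from midnight
End time: 15:33 = 933 minutes from midnight
Sum: 547 + 933 = 1480
Midpoint: 1480 / 2 = 740 minutes
Convert: 740 / 60 = 12 hours, 20 minutes
Result: 12:20

12:20


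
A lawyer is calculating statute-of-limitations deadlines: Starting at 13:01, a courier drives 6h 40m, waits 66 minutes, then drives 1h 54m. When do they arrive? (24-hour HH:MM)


Depart: 13:01
Leg 1: +400 min -> 19:41
Layover: +66 min -> 20:47
Leg 2: +114 min -> 22:41
Total travel: 580 minutes = 9h 40m
Arrival: 22:41

22:41


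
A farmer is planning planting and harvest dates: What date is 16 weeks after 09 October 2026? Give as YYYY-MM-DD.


Start: 2026-10-09
Weeks to add: 16
Convert to days: 16 x 7 = 112 days
Add 112 days to 2026-10-09
Result: 2027-01-29

2027-01-29


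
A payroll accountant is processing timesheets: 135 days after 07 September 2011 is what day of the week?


Start: 2011-09-07 (Wednesday)
Step 1 - find target date: add 135 days
  2011-09-07 + 135 days = 2012-01-20
Step 2 - day of week:
  135 mod 7 = 2
  Wednesday + 2 days -> Friday
Result: Friday (2012-01-20)

Friday


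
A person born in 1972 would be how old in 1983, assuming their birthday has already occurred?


Birth year: 1972
Current year: 1983
Age = current year - birth year
Age = 1983 - 1972 = 11

11


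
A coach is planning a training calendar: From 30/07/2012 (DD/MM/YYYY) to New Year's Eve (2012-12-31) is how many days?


Start: July 30, 2012
End: December 31, 2012
Days left in July: 1
August: 31
September: 30
October: 31
November: 30
... plus remaining months
Sum of remaining months: 153
Total: 1 + 153 = 154

154


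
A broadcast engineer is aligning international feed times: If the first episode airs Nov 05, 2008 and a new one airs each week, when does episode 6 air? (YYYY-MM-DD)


First occurrence: 2008-11-05 (occurrence 1)
Each occurrence is 7 days after the previous.
Occurrence 6 is 5 weeks after the first.
5 weeks = 35 days
2008-11-05 + 35 days = 2008-12-10

2008-12-10


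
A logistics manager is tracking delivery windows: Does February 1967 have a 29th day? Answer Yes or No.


Year: 1967
Divisible by 4? 1967 / 4 = 491.75 -> No
Not divisible by 4, so NOT a leap year

No


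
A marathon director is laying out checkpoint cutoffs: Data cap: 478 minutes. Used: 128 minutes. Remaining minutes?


Total budget: 478 minutes
Time used: 128 minutes
Remaining: 478 - 128 = 350 minutes
Percent used: 26.8%
Percent remaining: 73.2%

350


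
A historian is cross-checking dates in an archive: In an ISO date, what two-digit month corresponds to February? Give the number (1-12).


Calendar month order:
1. January
2. February <--
3. March
February is month number 2

2


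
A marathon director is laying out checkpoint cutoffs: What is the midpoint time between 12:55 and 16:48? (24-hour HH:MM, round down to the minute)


Start time: 12:55 = 775 minutes from midnight
End time: 16:48 = 1008 minutes from midnight
Sum: 775 + 1008 = 1783
Midpoint: 1783 / 2 = 891 minutes
Convert: 891 / 60 = 14 hours, 51 minutes
Result: 14:51

14:51


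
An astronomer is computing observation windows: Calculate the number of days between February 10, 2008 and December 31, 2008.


Start: February 10, 2008
End: December 31, 2008
Days left in February: 19
March: 31
April: 30
May: 31
June: 30
... plus remaining months
Sum of remaining months: 306
Total: 19 + 306 = 325

325


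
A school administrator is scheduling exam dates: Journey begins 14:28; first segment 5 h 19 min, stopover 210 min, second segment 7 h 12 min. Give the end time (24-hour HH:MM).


Depart: 14:28
Leg 1: +319 min -> 19:47
Layover: +210 min -> 23:17
Leg 2: +432 min -> 06:29
Total travel: 961 minutes = 16h 1m
Arrival: 06:29

06:29


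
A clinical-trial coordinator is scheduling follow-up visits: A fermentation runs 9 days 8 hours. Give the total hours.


Days: 9
Extra hours: 8
Hours per day: 24
Days to hours: 9 x 24 = 216
Total: 216 + 8 = 224

224


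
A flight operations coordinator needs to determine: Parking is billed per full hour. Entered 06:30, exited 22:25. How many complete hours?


Start: 06:30
End: 22:25
Hour difference: 22 - 6 = 16 hours
Minute difference: 25 - 30 = -5 minutes
Total minutes: 955
Complete hours: 955 / 60 = 15 (remainder 55)

15


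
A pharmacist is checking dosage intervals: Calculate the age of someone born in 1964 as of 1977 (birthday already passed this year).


Birth year: 1964
Current year: 1977
Age = current year - birth year
Age = 1977 - 1964 = 13

13


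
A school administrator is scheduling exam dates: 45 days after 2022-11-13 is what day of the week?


Start: 2022-11-13 (Sunday)
Step 1 - find target date: add 45 days
  2022-11-13 + 45 days = 2022-12-28
Step 2 - day of week:
  45 mod 7 = 3
  Sunday + 3 days -> Wednesday
Result: Wednesday (2022-12-28)

Wednesday


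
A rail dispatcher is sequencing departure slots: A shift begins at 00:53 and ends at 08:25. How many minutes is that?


Start time: 00:53 = 53 minutes from midnight
End time: 08:25 = 505 minutes from midnight
Difference: 505 - 53 = 452 minutes
That is 7 hours and 32 minutes

452


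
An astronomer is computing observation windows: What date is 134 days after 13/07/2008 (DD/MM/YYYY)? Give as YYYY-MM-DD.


Start: 2008-07-13
Adding 134 days
Days remaining in July: 18
After July: 116 days still to add
August 2008: 31 days, 85 remaining
September 2008: 30 days, 55 remaining
October 2008: 31 days, 24 remaining
November 2008 has 30 days, need 24
Result: 2008-11-24

2008-11-24


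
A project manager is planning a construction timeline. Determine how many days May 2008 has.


Month: May
Year: 2008
May is a 31-day month
Total: 31 days

31


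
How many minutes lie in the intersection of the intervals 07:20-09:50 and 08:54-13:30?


Interval A: [440, 590] minutes from midnight
Interval B: [534, 810] minutes from midnight
Overlap start = max(440, 534) = 534
Overlap end = min(590, 810) = 590
Overlap = 590 - 534 = 56 minutes

56


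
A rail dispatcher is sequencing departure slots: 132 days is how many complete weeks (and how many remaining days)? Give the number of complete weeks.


Total days: 132
Days per week: 7
Division: 132 / 7 = 18 remainder 6
Complete weeks: 18
Remaining days: 6

18


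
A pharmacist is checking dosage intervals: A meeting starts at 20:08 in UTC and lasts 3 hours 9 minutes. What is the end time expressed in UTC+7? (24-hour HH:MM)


Start: 20:08 in UTC
Step 1 - add duration:
  minutes: 8 + 9 = 17
  hours: 20 + 3 + 0 = 23
  end in UTC: 23:17
Step 2 - convert UTC -> UTC+7:
  offset difference: 7 - (0) = 7 hours
  23 + (7) = 30 -> mod 24 = 6
Result: 06:17 in UTC+7

06:17


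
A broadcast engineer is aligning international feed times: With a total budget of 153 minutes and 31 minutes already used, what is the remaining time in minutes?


Total budget: 153 minutes
Time used: 31 minutes
Remaining: 153 - 31 = 122 minutes
Percent used: 20.3%
Percent remaining: 79.7%

122


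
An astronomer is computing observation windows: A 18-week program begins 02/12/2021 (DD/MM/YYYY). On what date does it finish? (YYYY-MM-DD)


Start: 2021-12-02
Weeks to add: 18
Convert to days: 18 x 7 = 126 days
Add 126 days to 2021-12-02
Result: 2022-04-07

2022-04-07


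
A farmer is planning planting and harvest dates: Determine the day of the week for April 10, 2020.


Date: 2020-04-10
January 1, 2020 is a Wednesday
Day of year: 101
Offset from Jan 1: 100 days
100 mod 7 = 2
Result: Friday

Friday


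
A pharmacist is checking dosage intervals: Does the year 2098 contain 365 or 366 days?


Year: 2098
Check leap year rules:
Divisible by 4? No
2098 is not a leap year
Days: 365

365


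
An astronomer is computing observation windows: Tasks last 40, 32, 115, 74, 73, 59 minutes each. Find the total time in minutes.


Durations: 40, 32, 115, 74, 73, 59
Running sum: 40
+ 32 = 72
+ 115 = 187
+ 74 = 261
+ 73 = 334
+ 59 = 393
Total duration: 393 minutes
That is 6 hours and 33 minutes

393


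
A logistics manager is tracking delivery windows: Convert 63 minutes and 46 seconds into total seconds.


Minutes: 63
Seconds: 46
Convert minutes to seconds: 63 x 60 = 3780
Add remaining seconds: 3780 + 46 = 3826

3826


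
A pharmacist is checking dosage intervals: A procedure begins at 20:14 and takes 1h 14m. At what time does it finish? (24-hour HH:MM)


Start time: 20:14
Adding: 1 hours 14 minutes
Minutes: 14 + 14 = 28
Hours: 20 + 1 + 0 = 21
Result: 21:28

21:28


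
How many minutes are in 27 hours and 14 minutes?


Hours: 27
Extra minutes: 14
Minutes per hour: 60
Hours to minutes: 27 x 60 = 1620
Total: 1620 + 14 = 1634

1634


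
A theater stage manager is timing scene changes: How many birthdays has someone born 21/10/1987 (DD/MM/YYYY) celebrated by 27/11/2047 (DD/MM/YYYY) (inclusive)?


Birth: 1987-10-21
Reference: 2047-11-27
Year difference: 2047 - 1987 = 60
Has birthday (10-21) occurred by 11-27? Yes
Age in full years: 60

60


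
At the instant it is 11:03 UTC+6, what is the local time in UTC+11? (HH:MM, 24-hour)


Local time: 11:03 at UTC+6 (offset 6h)
Target zone: UTC+11 (offset 11h)
Difference: 11 - (6) = 5 hours
Calculation: 11 + (5) = 16
Result: 16:03

16:03


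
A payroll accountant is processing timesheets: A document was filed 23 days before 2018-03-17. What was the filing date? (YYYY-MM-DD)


Start: 2018-03-17
Subtracting 23 days
Days already passed in March: 17
After going back through March: 6 more days to subtract
February 2018 has 28 days, need 6
Result: 2018-02-22

2018-02-22


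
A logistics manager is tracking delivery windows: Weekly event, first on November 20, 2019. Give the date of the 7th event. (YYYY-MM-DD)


First occurrence: 2019-11-20 (occurrence 1)
Each occurrence is 7 days after the previous.
Occurrence 7 is 6 weeks after the first.
6 weeks = 42 days
2019-11-20 + 42 days = 2020-01-01

2020-01-01
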